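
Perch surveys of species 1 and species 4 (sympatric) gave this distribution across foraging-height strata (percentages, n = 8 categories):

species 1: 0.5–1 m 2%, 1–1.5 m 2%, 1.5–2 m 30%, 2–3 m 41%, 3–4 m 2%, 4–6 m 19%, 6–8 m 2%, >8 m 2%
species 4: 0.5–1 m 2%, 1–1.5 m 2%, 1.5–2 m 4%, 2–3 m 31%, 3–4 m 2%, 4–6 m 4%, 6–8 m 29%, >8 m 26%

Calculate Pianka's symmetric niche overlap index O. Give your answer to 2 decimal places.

Convert percentages to proportions (divide by 100).
Σ p₁ᵢp₂ᵢ = 0.0004 + 0.0004 + 0.0120 + 0.1271 + 0.0004 + 0.0076 + 0.0058 + 0.0052 = 0.1589
Σp_1ᵢ² = 0.02² + 0.02² + 0.30² + 0.41² + 0.02² + 0.19² + 0.02² + 0.02² = 0.0004 + 0.0004 + 0.0900 + 0.1681 + 0.0004 + 0.0361 + 0.0004 + 0.0004 = 0.2962
Σp_2ᵢ² = 0.02² + 0.02² + 0.04² + 0.31² + 0.02² + 0.04² + 0.29² + 0.26² = 0.0004 + 0.0004 + 0.0016 + 0.0961 + 0.0004 + 0.0016 + 0.0841 + 0.0676 = 0.2522
O = 0.1589 / √(0.2962 × 0.2522) = 0.1589 / 0.27332 = 0.5814

0.58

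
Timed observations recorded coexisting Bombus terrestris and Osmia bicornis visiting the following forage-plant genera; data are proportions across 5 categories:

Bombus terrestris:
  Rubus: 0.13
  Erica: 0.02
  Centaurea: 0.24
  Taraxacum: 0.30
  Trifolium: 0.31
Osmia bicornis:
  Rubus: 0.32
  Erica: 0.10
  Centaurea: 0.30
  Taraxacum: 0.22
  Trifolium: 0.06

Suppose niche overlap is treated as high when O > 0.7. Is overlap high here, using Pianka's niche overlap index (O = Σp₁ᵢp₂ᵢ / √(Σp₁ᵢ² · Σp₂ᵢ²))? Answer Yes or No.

Σ p₁ᵢp₂ᵢ = 0.0416 + 0.0020 + 0.0720 + 0.0660 + 0.0186 = 0.2002
Σp_1ᵢ² = 0.13² + 0.02² + 0.24² + 0.30² + 0.31² = 0.0169 + 0.0004 + 0.0576 + 0.0900 + 0.0961 = 0.2610
Σp_2ᵢ² = 0.32² + 0.10² + 0.30² + 0.22² + 0.06² = 0.1024 + 0.0100 + 0.0900 + 0.0484 + 0.0036 = 0.2544
O = 0.2002 / √(0.2610 × 0.2544) = 0.2002 / 0.25768 = 0.7769
O = 0.7769 > 0.7 → Yes.

Yes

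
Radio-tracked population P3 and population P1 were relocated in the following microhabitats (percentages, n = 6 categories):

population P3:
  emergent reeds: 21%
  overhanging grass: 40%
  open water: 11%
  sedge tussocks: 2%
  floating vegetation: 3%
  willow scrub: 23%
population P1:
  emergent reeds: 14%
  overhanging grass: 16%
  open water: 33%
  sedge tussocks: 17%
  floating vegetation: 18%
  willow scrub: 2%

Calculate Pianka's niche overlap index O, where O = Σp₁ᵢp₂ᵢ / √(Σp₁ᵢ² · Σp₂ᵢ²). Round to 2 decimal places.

0.59

Convert percentages to proportions (divide by 100).
Σ p₁ᵢp₂ᵢ = 0.0294 + 0.0640 + 0.0363 + 0.0034 + 0.0054 + 0.0046 = 0.1431
Σp_1ᵢ² = 0.21² + 0.40² + 0.11² + 0.02² + 0.03² + 0.23² = 0.0441 + 0.1600 + 0.0121 + 0.0004 + 0.0009 + 0.0529 = 0.2704
Σp_2ᵢ² = 0.14² + 0.16² + 0.33² + 0.17² + 0.18² + 0.02² = 0.0196 + 0.0256 + 0.1089 + 0.0289 + 0.0324 + 0.0004 = 0.2158
O = 0.1431 / √(0.2704 × 0.2158) = 0.1431 / 0.24156 = 0.5924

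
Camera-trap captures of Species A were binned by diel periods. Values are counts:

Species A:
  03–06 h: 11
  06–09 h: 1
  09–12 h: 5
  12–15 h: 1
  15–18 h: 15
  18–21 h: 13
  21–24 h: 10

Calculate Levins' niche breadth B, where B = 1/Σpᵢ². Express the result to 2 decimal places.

Proportions for Species A (n=56): 11/56=0.1964, 1/56=0.0179, 5/56=0.0893, 1/56=0.0179, 15/56=0.2679, 13/56=0.2321, 10/56=0.1786
Σpᵢ² = 0.1964² + 0.0179² + 0.0893² + 0.0179² + 0.2679² + 0.2321² + 0.1786² = 0.038573 + 0.000320 + 0.007974 + 0.000320 + 0.071770 + 0.053870 + 0.031898 = 0.204725
B = 1 / 0.204725 = 4.8846

4.88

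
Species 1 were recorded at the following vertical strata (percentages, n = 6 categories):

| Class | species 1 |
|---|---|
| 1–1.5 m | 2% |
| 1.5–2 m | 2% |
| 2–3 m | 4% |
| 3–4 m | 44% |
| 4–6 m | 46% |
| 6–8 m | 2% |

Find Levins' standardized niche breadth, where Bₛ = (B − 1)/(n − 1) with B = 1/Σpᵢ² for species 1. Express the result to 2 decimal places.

0.29

Convert percentages to proportions (divide by 100).
Σpᵢ² = 0.02² + 0.02² + 0.04² + 0.44² + 0.46² + 0.02² = 0.0004 + 0.0004 + 0.0016 + 0.1936 + 0.2116 + 0.0004 = 0.4080
B = 1 / 0.4080 = 2.4510
Bₛ = (B − 1)/(n − 1) = (2.4510 − 1)/(6 − 1) = 1.4510/5 = 0.2902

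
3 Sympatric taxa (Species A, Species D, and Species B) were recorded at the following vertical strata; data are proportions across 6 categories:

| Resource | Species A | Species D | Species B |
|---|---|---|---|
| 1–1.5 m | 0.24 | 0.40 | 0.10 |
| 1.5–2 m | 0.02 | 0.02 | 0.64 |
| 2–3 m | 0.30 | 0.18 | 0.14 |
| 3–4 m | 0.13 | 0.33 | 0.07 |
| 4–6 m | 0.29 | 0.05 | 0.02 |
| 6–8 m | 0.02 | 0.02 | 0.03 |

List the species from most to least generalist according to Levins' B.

Σp_Aᵢ² = 0.24² + 0.02² + 0.30² + 0.13² + 0.29² + 0.02² = 0.0576 + 0.0004 + 0.0900 + 0.0169 + 0.0841 + 0.0004 = 0.2494
B_A = 1 / 0.2494 = 4.0096
Σp_Dᵢ² = 0.40² + 0.02² + 0.18² + 0.33² + 0.05² + 0.02² = 0.1600 + 0.0004 + 0.0324 + 0.1089 + 0.0025 + 0.0004 = 0.3046
B_D = 1 / 0.3046 = 3.2830
Σp_Bᵢ² = 0.10² + 0.64² + 0.14² + 0.07² + 0.02² + 0.03² = 0.0100 + 0.4096 + 0.0196 + 0.0049 + 0.0004 + 0.0009 = 0.4454
B_B = 1 / 0.4454 = 2.2452
Ranking by B (broadest → narrowest): Species A (4.01) > Species D (3.28) > Species B (2.25)

Species A > Species D > Species B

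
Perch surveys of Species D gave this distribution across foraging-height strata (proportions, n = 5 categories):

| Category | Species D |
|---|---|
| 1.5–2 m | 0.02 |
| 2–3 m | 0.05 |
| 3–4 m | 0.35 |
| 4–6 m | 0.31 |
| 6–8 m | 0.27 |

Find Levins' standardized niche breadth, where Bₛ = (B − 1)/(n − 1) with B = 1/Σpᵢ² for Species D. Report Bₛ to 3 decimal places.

Σpᵢ² = 0.02² + 0.05² + 0.35² + 0.31² + 0.27² = 0.0004 + 0.0025 + 0.1225 + 0.0961 + 0.0729 = 0.2944
B = 1 / 0.2944 = 3.39674
Bₛ = (B − 1)/(n − 1) = (3.39674 − 1)/(5 − 1) = 2.39674/4 = 0.59919

0.599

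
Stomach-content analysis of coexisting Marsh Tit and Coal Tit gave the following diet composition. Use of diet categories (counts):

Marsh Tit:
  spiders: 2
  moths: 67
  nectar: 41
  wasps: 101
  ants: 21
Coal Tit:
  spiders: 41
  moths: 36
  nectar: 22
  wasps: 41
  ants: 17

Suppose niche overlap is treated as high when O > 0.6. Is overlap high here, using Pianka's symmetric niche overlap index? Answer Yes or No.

Yes

Proportions for Marsh Tit (n=232): 2/232=0.0086, 67/232=0.2888, 41/232=0.1767, 101/232=0.4353, 21/232=0.0905
Proportions for Coal Tit (n=157): 41/157=0.2611, 36/157=0.2293, 22/157=0.1401, 41/157=0.2611, 17/157=0.1083
Σ p₁ᵢp₂ᵢ = 0.002245 + 0.066222 + 0.024756 + 0.113657 + 0.009801 = 0.216681
Σp_1ᵢ² = 0.0086² + 0.2888² + 0.1767² + 0.4353² + 0.0905² = 0.000074 + 0.083405 + 0.031223 + 0.189486 + 0.008190 = 0.312378
Σp_2ᵢ² = 0.2611² + 0.2293² + 0.1401² + 0.2611² + 0.1083² = 0.068173 + 0.052578 + 0.019628 + 0.068173 + 0.011729 = 0.220281
O = 0.216681 / √(0.312378 × 0.220281) = 0.216681 / 0.2623184 = 0.8260
O = 0.8260 > 0.6 → Yes.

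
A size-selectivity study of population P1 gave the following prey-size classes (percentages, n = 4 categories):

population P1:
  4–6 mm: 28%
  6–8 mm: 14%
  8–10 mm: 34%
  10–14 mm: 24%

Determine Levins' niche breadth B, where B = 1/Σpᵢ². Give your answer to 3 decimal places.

3.687

Convert percentages to proportions (divide by 100).
Σpᵢ² = 0.28² + 0.14² + 0.34² + 0.24² = 0.0784 + 0.0196 + 0.1156 + 0.0576 = 0.2712
B = 1 / 0.2712 = 3.68732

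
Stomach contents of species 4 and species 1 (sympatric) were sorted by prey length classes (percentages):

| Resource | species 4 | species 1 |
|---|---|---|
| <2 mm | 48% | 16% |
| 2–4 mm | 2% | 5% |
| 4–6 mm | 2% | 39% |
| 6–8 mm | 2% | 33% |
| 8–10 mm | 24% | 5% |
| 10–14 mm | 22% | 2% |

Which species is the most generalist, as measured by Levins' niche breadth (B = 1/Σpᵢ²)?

species 1

Convert percentages to proportions (divide by 100).
Σp_4ᵢ² = 0.48² + 0.02² + 0.02² + 0.02² + 0.24² + 0.22² = 0.2304 + 0.0004 + 0.0004 + 0.0004 + 0.0576 + 0.0484 = 0.3376
B_4 = 1 / 0.3376 = 2.9621
Σp_1ᵢ² = 0.16² + 0.05² + 0.39² + 0.33² + 0.05² + 0.02² = 0.0256 + 0.0025 + 0.1521 + 0.1089 + 0.0025 + 0.0004 = 0.2920
B_1 = 1 / 0.2920 = 3.4247
Highest B → broadest niche (most generalist): species 1 (B = 3.42).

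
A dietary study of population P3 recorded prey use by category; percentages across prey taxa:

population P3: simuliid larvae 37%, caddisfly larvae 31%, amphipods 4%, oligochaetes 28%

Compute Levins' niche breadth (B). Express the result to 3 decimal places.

Convert percentages to proportions (divide by 100).
Σpᵢ² = 0.37² + 0.31² + 0.04² + 0.28² = 0.1369 + 0.0961 + 0.0016 + 0.0784 = 0.3130
B = 1 / 0.3130 = 3.19489

3.195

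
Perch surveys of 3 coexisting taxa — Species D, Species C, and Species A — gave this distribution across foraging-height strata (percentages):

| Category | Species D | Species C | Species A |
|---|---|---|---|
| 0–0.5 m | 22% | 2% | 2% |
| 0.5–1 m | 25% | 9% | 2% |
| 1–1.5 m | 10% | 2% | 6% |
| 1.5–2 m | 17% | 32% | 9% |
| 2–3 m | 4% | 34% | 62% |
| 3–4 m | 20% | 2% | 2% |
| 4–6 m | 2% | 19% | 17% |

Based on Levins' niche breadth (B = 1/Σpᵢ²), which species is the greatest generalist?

Convert percentages to proportions (divide by 100).
Σp_Dᵢ² = 0.22² + 0.25² + 0.10² + 0.17² + 0.04² + 0.20² + 0.02² = 0.0484 + 0.0625 + 0.0100 + 0.0289 + 0.0016 + 0.0400 + 0.0004 = 0.1918
B_D = 1 / 0.1918 = 5.2138
Σp_Cᵢ² = 0.02² + 0.09² + 0.02² + 0.32² + 0.34² + 0.02² + 0.19² = 0.0004 + 0.0081 + 0.0004 + 0.1024 + 0.1156 + 0.0004 + 0.0361 = 0.2634
B_C = 1 / 0.2634 = 3.7965
Σp_Aᵢ² = 0.02² + 0.02² + 0.06² + 0.09² + 0.62² + 0.02² + 0.17² = 0.0004 + 0.0004 + 0.0036 + 0.0081 + 0.3844 + 0.0004 + 0.0289 = 0.4262
B_A = 1 / 0.4262 = 2.3463
Highest B → broadest niche (most generalist): Species D (B = 5.21).

Species D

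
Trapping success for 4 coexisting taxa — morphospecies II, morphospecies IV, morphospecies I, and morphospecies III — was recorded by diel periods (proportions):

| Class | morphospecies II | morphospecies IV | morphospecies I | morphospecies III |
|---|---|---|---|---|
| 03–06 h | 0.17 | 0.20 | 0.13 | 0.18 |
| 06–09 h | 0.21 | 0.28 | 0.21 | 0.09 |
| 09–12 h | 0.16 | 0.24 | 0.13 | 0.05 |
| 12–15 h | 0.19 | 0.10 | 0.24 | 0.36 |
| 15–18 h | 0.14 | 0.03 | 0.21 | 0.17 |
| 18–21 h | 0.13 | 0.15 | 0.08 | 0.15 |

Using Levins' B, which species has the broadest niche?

morphospecies II

Σp_IIᵢ² = 0.17² + 0.21² + 0.16² + 0.19² + 0.14² + 0.13² = 0.0289 + 0.0441 + 0.0256 + 0.0361 + 0.0196 + 0.0169 = 0.1712
B_II = 1 / 0.1712 = 5.8411
Σp_IVᵢ² = 0.20² + 0.28² + 0.24² + 0.10² + 0.03² + 0.15² = 0.0400 + 0.0784 + 0.0576 + 0.0100 + 0.0009 + 0.0225 = 0.2094
B_IV = 1 / 0.2094 = 4.7755
Σp_Iᵢ² = 0.13² + 0.21² + 0.13² + 0.24² + 0.21² + 0.08² = 0.0169 + 0.0441 + 0.0169 + 0.0576 + 0.0441 + 0.0064 = 0.1860
B_I = 1 / 0.1860 = 5.3763
Σp_IIIᵢ² = 0.18² + 0.09² + 0.05² + 0.36² + 0.17² + 0.15² = 0.0324 + 0.0081 + 0.0025 + 0.1296 + 0.0289 + 0.0225 = 0.2240
B_III = 1 / 0.2240 = 4.4643
Highest B → broadest niche (most generalist): morphospecies II (B = 5.84).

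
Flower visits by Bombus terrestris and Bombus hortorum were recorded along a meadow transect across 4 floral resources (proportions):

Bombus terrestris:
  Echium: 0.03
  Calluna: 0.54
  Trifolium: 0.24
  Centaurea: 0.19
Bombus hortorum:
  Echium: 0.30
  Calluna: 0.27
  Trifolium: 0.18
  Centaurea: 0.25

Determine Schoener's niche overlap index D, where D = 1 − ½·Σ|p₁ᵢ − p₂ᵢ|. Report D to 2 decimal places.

Σ|p₁ᵢ − p₂ᵢ| = 0.27 + 0.27 + 0.06 + 0.06 = 0.66
D = 1 − ½ × 0.66 = 1 − 0.330 = 0.6700

0.67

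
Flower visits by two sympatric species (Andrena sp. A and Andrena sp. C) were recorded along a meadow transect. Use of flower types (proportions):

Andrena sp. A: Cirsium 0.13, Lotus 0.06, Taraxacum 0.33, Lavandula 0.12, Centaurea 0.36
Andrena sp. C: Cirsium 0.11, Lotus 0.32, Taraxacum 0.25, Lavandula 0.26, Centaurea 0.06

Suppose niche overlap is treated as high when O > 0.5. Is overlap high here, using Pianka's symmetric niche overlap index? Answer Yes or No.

Σ p₁ᵢp₂ᵢ = 0.0143 + 0.0192 + 0.0825 + 0.0312 + 0.0216 = 0.1688
Σp_1ᵢ² = 0.13² + 0.06² + 0.33² + 0.12² + 0.36² = 0.0169 + 0.0036 + 0.1089 + 0.0144 + 0.1296 = 0.2734
Σp_2ᵢ² = 0.11² + 0.32² + 0.25² + 0.26² + 0.06² = 0.0121 + 0.1024 + 0.0625 + 0.0676 + 0.0036 = 0.2482
O = 0.1688 / √(0.2734 × 0.2482) = 0.1688 / 0.26050 = 0.6480
O = 0.6480 > 0.5 → Yes.

Yes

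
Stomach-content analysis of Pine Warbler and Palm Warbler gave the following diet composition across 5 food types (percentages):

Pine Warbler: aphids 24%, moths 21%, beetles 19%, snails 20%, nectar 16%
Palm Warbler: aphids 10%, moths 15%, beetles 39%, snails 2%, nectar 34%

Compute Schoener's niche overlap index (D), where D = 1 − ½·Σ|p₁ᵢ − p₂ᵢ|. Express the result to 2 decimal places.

Convert percentages to proportions (divide by 100).
Σ|p₁ᵢ − p₂ᵢ| = 0.14 + 0.06 + 0.20 + 0.18 + 0.18 = 0.76
D = 1 − ½ × 0.76 = 1 − 0.380 = 0.6200

0.62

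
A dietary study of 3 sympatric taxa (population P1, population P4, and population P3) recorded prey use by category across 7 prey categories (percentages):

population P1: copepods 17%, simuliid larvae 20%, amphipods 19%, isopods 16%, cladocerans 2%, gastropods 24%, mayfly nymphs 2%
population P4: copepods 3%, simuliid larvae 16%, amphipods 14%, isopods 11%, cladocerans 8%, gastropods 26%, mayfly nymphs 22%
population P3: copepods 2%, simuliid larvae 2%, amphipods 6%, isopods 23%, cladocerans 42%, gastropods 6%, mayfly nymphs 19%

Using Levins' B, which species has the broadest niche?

Convert percentages to proportions (divide by 100).
Σp_P1ᵢ² = 0.17² + 0.20² + 0.19² + 0.16² + 0.02² + 0.24² + 0.02² = 0.0289 + 0.0400 + 0.0361 + 0.0256 + 0.0004 + 0.0576 + 0.0004 = 0.1890
B_P1 = 1 / 0.1890 = 5.2910
Σp_P4ᵢ² = 0.03² + 0.16² + 0.14² + 0.11² + 0.08² + 0.26² + 0.22² = 0.0009 + 0.0256 + 0.0196 + 0.0121 + 0.0064 + 0.0676 + 0.0484 = 0.1806
B_P4 = 1 / 0.1806 = 5.5371
Σp_P3ᵢ² = 0.02² + 0.02² + 0.06² + 0.23² + 0.42² + 0.06² + 0.19² = 0.0004 + 0.0004 + 0.0036 + 0.0529 + 0.1764 + 0.0036 + 0.0361 = 0.2734
B_P3 = 1 / 0.2734 = 3.6576
Highest B → broadest niche (most generalist): population P4 (B = 5.54).

population P4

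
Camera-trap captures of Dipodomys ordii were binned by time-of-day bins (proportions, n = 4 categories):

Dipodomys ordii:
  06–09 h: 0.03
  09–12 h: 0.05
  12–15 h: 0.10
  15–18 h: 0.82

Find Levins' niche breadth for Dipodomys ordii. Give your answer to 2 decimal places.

1.46

Σpᵢ² = 0.03² + 0.05² + 0.10² + 0.82² = 0.0009 + 0.0025 + 0.0100 + 0.6724 = 0.6858
B = 1 / 0.6858 = 1.4582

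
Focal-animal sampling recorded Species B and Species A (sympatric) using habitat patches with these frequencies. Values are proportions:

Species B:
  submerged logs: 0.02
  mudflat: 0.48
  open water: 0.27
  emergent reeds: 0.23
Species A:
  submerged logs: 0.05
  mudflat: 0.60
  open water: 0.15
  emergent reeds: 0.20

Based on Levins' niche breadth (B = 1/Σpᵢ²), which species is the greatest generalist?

Σp_Bᵢ² = 0.02² + 0.48² + 0.27² + 0.23² = 0.0004 + 0.2304 + 0.0729 + 0.0529 = 0.3566
B_B = 1 / 0.3566 = 2.8043
Σp_Aᵢ² = 0.05² + 0.60² + 0.15² + 0.20² = 0.0025 + 0.3600 + 0.0225 + 0.0400 = 0.4250
B_A = 1 / 0.4250 = 2.3529
Highest B → broadest niche (most generalist): Species B (B = 2.80).

Species B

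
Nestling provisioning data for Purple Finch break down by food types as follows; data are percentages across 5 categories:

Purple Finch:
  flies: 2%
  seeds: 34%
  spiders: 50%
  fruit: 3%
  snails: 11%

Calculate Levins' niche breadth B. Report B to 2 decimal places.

Convert percentages to proportions (divide by 100).
Σpᵢ² = 0.02² + 0.34² + 0.50² + 0.03² + 0.11² = 0.0004 + 0.1156 + 0.2500 + 0.0009 + 0.0121 = 0.3790
B = 1 / 0.3790 = 2.6385

2.64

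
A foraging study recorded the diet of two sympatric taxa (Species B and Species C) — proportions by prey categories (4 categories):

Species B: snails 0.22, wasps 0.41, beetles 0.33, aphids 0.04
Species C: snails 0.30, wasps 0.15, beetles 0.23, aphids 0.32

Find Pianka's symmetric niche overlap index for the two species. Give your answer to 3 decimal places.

Σ p₁ᵢp₂ᵢ = 0.0660 + 0.0615 + 0.0759 + 0.0128 = 0.2162
Σp_1ᵢ² = 0.22² + 0.41² + 0.33² + 0.04² = 0.0484 + 0.1681 + 0.1089 + 0.0016 = 0.3270
Σp_2ᵢ² = 0.30² + 0.15² + 0.23² + 0.32² = 0.0900 + 0.0225 + 0.0529 + 0.1024 = 0.2678
O = 0.2162 / √(0.3270 × 0.2678) = 0.2162 / 0.295923 = 0.73060

0.731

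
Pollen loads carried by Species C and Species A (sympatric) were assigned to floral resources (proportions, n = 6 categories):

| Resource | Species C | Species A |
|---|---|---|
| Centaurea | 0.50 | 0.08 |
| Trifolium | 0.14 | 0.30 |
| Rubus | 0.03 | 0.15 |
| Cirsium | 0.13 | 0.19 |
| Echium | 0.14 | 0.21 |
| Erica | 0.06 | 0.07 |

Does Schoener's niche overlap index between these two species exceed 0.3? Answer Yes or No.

Yes

Σ|p₁ᵢ − p₂ᵢ| = 0.42 + 0.16 + 0.12 + 0.06 + 0.07 + 0.01 = 0.84
D = 1 − ½ × 0.84 = 1 − 0.420 = 0.5800
D = 0.5800 > 0.3 → Yes.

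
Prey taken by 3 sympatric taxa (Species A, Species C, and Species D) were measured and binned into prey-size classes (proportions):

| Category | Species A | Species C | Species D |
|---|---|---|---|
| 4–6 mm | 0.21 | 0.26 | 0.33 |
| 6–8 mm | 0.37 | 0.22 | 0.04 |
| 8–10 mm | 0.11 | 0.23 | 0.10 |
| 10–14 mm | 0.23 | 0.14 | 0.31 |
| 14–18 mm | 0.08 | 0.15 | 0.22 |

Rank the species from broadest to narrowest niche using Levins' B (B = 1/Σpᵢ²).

Σp_Aᵢ² = 0.21² + 0.37² + 0.11² + 0.23² + 0.08² = 0.0441 + 0.1369 + 0.0121 + 0.0529 + 0.0064 = 0.2524
B_A = 1 / 0.2524 = 3.9620
Σp_Cᵢ² = 0.26² + 0.22² + 0.23² + 0.14² + 0.15² = 0.0676 + 0.0484 + 0.0529 + 0.0196 + 0.0225 = 0.2110
B_C = 1 / 0.2110 = 4.7393
Σp_Dᵢ² = 0.33² + 0.04² + 0.10² + 0.31² + 0.22² = 0.1089 + 0.0016 + 0.0100 + 0.0961 + 0.0484 = 0.2650
B_D = 1 / 0.2650 = 3.7736
Ranking by B (broadest → narrowest): Species C (4.74) > Species A (3.96) > Species D (3.77)

Species C > Species A > Species D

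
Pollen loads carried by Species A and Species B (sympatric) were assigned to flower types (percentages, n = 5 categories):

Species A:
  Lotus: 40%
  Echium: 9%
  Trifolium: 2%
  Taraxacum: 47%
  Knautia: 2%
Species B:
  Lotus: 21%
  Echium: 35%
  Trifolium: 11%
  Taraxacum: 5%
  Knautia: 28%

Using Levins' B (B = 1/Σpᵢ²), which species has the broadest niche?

Species B

Convert percentages to proportions (divide by 100).
Σp_Aᵢ² = 0.40² + 0.09² + 0.02² + 0.47² + 0.02² = 0.1600 + 0.0081 + 0.0004 + 0.2209 + 0.0004 = 0.3898
B_A = 1 / 0.3898 = 2.5654
Σp_Bᵢ² = 0.21² + 0.35² + 0.11² + 0.05² + 0.28² = 0.0441 + 0.1225 + 0.0121 + 0.0025 + 0.0784 = 0.2596
B_B = 1 / 0.2596 = 3.8521
Highest B → broadest niche (most generalist): Species B (B = 3.85).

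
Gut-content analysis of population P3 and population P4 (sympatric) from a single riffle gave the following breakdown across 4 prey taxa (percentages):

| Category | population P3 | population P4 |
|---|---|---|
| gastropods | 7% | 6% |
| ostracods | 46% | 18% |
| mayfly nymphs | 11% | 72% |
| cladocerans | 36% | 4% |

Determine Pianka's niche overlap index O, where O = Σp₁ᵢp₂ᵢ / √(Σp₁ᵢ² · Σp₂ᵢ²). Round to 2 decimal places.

0.40

Convert percentages to proportions (divide by 100).
Σ p₁ᵢp₂ᵢ = 0.0042 + 0.0828 + 0.0792 + 0.0144 = 0.1806
Σp_1ᵢ² = 0.07² + 0.46² + 0.11² + 0.36² = 0.0049 + 0.2116 + 0.0121 + 0.1296 = 0.3582
Σp_2ᵢ² = 0.06² + 0.18² + 0.72² + 0.04² = 0.0036 + 0.0324 + 0.5184 + 0.0016 = 0.5560
O = 0.1806 / √(0.3582 × 0.5560) = 0.1806 / 0.44627 = 0.4047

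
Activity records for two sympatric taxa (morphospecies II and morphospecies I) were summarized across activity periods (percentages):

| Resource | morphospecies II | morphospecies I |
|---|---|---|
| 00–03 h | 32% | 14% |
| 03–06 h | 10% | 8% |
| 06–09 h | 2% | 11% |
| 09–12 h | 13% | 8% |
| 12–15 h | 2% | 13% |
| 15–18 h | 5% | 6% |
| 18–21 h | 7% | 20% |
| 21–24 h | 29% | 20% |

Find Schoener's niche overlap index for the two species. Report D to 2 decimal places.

Convert percentages to proportions (divide by 100).
Σ|p₁ᵢ − p₂ᵢ| = 0.18 + 0.02 + 0.09 + 0.05 + 0.11 + 0.01 + 0.13 + 0.09 = 0.68
D = 1 − ½ × 0.68 = 1 − 0.340 = 0.6600

0.66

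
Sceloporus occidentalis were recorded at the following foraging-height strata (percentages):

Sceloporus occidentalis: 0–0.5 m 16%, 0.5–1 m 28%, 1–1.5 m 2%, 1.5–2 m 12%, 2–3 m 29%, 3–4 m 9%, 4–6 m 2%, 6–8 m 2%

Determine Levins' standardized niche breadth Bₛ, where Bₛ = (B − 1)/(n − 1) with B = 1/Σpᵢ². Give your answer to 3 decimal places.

Convert percentages to proportions (divide by 100).
Σpᵢ² = 0.16² + 0.28² + 0.02² + 0.12² + 0.29² + 0.09² + 0.02² + 0.02² = 0.0256 + 0.0784 + 0.0004 + 0.0144 + 0.0841 + 0.0081 + 0.0004 + 0.0004 = 0.2118
B = 1 / 0.2118 = 4.72144
Bₛ = (B − 1)/(n − 1) = (4.72144 − 1)/(8 − 1) = 3.72144/7 = 0.53163

0.532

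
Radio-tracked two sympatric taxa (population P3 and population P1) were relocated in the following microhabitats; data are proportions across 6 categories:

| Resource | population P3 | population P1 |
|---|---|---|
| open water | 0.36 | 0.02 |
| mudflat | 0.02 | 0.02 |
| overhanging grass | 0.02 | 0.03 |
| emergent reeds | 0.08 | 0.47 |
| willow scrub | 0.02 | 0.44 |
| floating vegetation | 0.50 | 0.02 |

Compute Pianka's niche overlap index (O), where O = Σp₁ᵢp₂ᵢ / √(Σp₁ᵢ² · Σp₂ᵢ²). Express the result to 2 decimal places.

0.16

Σ p₁ᵢp₂ᵢ = 0.0072 + 0.0004 + 0.0006 + 0.0376 + 0.0088 + 0.0100 = 0.0646
Σp_1ᵢ² = 0.36² + 0.02² + 0.02² + 0.08² + 0.02² + 0.50² = 0.1296 + 0.0004 + 0.0004 + 0.0064 + 0.0004 + 0.2500 = 0.3872
Σp_2ᵢ² = 0.02² + 0.02² + 0.03² + 0.47² + 0.44² + 0.02² = 0.0004 + 0.0004 + 0.0009 + 0.2209 + 0.1936 + 0.0004 = 0.4166
O = 0.0646 / √(0.3872 × 0.4166) = 0.0646 / 0.40163 = 0.1608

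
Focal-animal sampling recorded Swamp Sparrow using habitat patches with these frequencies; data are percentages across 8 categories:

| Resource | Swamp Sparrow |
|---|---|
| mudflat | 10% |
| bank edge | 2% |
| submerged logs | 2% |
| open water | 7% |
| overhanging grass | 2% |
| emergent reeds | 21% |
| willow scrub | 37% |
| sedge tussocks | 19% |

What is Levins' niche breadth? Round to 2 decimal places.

4.29

Convert percentages to proportions (divide by 100).
Σpᵢ² = 0.10² + 0.02² + 0.02² + 0.07² + 0.02² + 0.21² + 0.37² + 0.19² = 0.0100 + 0.0004 + 0.0004 + 0.0049 + 0.0004 + 0.0441 + 0.1369 + 0.0361 = 0.2332
B = 1 / 0.2332 = 4.2882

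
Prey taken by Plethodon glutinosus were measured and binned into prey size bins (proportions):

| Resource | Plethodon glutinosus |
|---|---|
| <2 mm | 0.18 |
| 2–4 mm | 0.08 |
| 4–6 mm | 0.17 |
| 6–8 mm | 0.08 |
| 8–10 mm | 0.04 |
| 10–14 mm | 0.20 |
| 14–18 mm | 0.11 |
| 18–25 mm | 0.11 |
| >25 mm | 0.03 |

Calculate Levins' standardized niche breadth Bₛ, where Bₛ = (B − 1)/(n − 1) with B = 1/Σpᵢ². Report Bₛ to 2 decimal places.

Σpᵢ² = 0.18² + 0.08² + 0.17² + 0.08² + 0.04² + 0.20² + 0.11² + 0.11² + 0.03² = 0.0324 + 0.0064 + 0.0289 + 0.0064 + 0.0016 + 0.0400 + 0.0121 + 0.0121 + 0.0009 = 0.1408
B = 1 / 0.1408 = 7.1023
Bₛ = (B − 1)/(n − 1) = (7.1023 − 1)/(9 − 1) = 6.1023/8 = 0.7628

0.76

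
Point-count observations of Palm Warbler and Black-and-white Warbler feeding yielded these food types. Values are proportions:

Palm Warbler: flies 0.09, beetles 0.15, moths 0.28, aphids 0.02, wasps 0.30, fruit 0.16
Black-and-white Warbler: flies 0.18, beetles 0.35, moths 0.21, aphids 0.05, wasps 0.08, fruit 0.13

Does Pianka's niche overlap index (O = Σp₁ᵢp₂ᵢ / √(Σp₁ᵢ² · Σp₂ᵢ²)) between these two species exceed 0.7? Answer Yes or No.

Yes

Σ p₁ᵢp₂ᵢ = 0.0162 + 0.0525 + 0.0588 + 0.0010 + 0.0240 + 0.0208 = 0.1733
Σp_1ᵢ² = 0.09² + 0.15² + 0.28² + 0.02² + 0.30² + 0.16² = 0.0081 + 0.0225 + 0.0784 + 0.0004 + 0.0900 + 0.0256 = 0.2250
Σp_2ᵢ² = 0.18² + 0.35² + 0.21² + 0.05² + 0.08² + 0.13² = 0.0324 + 0.1225 + 0.0441 + 0.0025 + 0.0064 + 0.0169 = 0.2248
O = 0.1733 / √(0.2250 × 0.2248) = 0.1733 / 0.22490 = 0.7706
O = 0.7706 > 0.7 → Yes.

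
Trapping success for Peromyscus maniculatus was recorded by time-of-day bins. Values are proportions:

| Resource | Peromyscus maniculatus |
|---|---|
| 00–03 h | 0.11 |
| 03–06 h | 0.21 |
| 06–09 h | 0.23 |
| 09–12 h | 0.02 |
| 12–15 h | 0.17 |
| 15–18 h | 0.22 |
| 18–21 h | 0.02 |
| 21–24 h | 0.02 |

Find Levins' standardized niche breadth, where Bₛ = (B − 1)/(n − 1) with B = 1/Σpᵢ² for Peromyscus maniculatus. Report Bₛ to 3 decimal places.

0.619

Σpᵢ² = 0.11² + 0.21² + 0.23² + 0.02² + 0.17² + 0.22² + 0.02² + 0.02² = 0.0121 + 0.0441 + 0.0529 + 0.0004 + 0.0289 + 0.0484 + 0.0004 + 0.0004 = 0.1876
B = 1 / 0.1876 = 5.33049
Bₛ = (B − 1)/(n − 1) = (5.33049 − 1)/(8 − 1) = 4.33049/7 = 0.61864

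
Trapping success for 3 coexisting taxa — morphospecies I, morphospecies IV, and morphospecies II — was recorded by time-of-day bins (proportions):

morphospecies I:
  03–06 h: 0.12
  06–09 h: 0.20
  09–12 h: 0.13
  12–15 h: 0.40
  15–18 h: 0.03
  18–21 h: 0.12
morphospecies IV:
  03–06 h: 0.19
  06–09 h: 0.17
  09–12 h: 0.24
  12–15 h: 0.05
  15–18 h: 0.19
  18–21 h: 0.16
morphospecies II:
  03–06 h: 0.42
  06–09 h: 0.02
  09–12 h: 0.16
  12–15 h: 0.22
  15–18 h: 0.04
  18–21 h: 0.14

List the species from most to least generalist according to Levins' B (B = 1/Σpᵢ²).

morphospecies IV > morphospecies I > morphospecies II

Σp_Iᵢ² = 0.12² + 0.20² + 0.13² + 0.40² + 0.03² + 0.12² = 0.0144 + 0.0400 + 0.0169 + 0.1600 + 0.0009 + 0.0144 = 0.2466
B_I = 1 / 0.2466 = 4.0552
Σp_IVᵢ² = 0.19² + 0.17² + 0.24² + 0.05² + 0.19² + 0.16² = 0.0361 + 0.0289 + 0.0576 + 0.0025 + 0.0361 + 0.0256 = 0.1868
B_IV = 1 / 0.1868 = 5.3533
Σp_IIᵢ² = 0.42² + 0.02² + 0.16² + 0.22² + 0.04² + 0.14² = 0.1764 + 0.0004 + 0.0256 + 0.0484 + 0.0016 + 0.0196 = 0.2720
B_II = 1 / 0.2720 = 3.6765
Ranking by B (broadest → narrowest): morphospecies IV (5.35) > morphospecies I (4.06) > morphospecies II (3.68)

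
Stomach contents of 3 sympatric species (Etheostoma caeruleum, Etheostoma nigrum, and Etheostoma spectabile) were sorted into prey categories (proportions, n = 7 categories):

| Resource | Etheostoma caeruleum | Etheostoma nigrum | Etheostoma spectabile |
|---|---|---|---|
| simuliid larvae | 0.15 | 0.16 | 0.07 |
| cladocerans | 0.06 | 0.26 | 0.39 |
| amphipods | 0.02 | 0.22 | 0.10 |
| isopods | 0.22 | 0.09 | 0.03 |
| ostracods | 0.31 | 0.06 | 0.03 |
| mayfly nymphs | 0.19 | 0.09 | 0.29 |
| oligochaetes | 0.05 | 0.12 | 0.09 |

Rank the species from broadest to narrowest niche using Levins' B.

Etheostoma nigrum > Etheostoma caeruleum > Etheostoma spectabile

Σp_caerᵢ² = 0.15² + 0.06² + 0.02² + 0.22² + 0.31² + 0.19² + 0.05² = 0.0225 + 0.0036 + 0.0004 + 0.0484 + 0.0961 + 0.0361 + 0.0025 = 0.2096
B_caer = 1 / 0.2096 = 4.7710
Σp_nigrᵢ² = 0.16² + 0.26² + 0.22² + 0.09² + 0.06² + 0.09² + 0.12² = 0.0256 + 0.0676 + 0.0484 + 0.0081 + 0.0036 + 0.0081 + 0.0144 = 0.1758
B_nigr = 1 / 0.1758 = 5.6883
Σp_specᵢ² = 0.07² + 0.39² + 0.10² + 0.03² + 0.03² + 0.29² + 0.09² = 0.0049 + 0.1521 + 0.0100 + 0.0009 + 0.0009 + 0.0841 + 0.0081 = 0.2610
B_spec = 1 / 0.2610 = 3.8314
Ranking by B (broadest → narrowest): Etheostoma nigrum (5.69) > Etheostoma caeruleum (4.77) > Etheostoma spectabile (3.83)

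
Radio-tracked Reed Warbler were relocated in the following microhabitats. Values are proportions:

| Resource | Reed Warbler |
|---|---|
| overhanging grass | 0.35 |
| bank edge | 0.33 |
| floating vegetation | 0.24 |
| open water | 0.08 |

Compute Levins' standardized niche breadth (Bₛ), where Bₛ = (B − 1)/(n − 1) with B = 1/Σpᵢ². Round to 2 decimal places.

0.80

Σpᵢ² = 0.35² + 0.33² + 0.24² + 0.08² = 0.1225 + 0.1089 + 0.0576 + 0.0064 = 0.2954
B = 1 / 0.2954 = 3.3852
Bₛ = (B − 1)/(n − 1) = (3.3852 − 1)/(4 − 1) = 2.3852/3 = 0.7951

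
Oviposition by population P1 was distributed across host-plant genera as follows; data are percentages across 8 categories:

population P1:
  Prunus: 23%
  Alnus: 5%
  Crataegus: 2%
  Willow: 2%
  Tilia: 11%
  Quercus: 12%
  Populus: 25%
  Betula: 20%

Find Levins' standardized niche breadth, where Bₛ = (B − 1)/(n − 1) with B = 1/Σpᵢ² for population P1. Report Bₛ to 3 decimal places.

Convert percentages to proportions (divide by 100).
Σpᵢ² = 0.23² + 0.05² + 0.02² + 0.02² + 0.11² + 0.12² + 0.25² + 0.20² = 0.0529 + 0.0025 + 0.0004 + 0.0004 + 0.0121 + 0.0144 + 0.0625 + 0.0400 = 0.1852
B = 1 / 0.1852 = 5.39957
Bₛ = (B − 1)/(n − 1) = (5.39957 − 1)/(8 − 1) = 4.39957/7 = 0.62851

0.629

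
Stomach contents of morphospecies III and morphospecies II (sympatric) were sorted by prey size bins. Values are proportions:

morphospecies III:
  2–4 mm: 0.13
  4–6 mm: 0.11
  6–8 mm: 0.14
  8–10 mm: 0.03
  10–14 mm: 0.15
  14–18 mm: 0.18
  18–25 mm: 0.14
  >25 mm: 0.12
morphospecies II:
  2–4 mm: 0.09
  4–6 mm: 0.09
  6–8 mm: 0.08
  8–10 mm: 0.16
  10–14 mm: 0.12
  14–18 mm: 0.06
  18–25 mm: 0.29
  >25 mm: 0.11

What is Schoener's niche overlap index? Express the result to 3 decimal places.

Σ|p₁ᵢ − p₂ᵢ| = 0.04 + 0.02 + 0.06 + 0.13 + 0.03 + 0.12 + 0.15 + 0.01 = 0.56
D = 1 − ½ × 0.56 = 1 − 0.280 = 0.72000

0.720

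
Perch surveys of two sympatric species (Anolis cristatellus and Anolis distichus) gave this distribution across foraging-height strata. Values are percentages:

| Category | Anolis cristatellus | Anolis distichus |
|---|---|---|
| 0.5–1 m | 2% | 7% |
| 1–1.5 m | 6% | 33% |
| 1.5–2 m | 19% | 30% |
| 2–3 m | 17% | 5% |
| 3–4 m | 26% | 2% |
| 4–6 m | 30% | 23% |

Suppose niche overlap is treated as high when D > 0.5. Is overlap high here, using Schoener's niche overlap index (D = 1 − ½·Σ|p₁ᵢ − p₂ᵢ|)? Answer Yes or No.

Convert percentages to proportions (divide by 100).
Σ|p₁ᵢ − p₂ᵢ| = 0.05 + 0.27 + 0.11 + 0.12 + 0.24 + 0.07 = 0.86
D = 1 − ½ × 0.86 = 1 − 0.430 = 0.5700
D = 0.5700 > 0.5 → Yes.

Yes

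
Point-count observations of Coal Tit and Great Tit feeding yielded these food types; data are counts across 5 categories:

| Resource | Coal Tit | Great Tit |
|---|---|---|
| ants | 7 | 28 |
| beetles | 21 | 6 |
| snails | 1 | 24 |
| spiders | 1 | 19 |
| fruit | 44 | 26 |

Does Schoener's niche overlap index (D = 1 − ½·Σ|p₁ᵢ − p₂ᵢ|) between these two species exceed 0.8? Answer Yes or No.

Proportions for Coal Tit (n=74): 7/74=0.0946, 21/74=0.2838, 1/74=0.0135, 1/74=0.0135, 44/74=0.5946
Proportions for Great Tit (n=103): 28/103=0.2718, 6/103=0.0583, 24/103=0.2330, 19/103=0.1845, 26/103=0.2524
Σ|p₁ᵢ − p₂ᵢ| = 0.1772 + 0.2255 + 0.2195 + 0.1710 + 0.3422 = 1.1354
D = 1 − ½ × 1.1354 = 1 − 0.56770 = 0.43230
D = 0.43230 < 0.8 → No.

No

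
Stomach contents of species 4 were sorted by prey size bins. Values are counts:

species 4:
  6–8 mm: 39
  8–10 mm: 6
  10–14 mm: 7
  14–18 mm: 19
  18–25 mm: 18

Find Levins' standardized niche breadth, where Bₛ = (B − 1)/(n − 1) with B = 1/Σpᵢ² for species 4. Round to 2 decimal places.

0.61

Proportions for species 4 (n=89): 39/89=0.4382, 6/89=0.0674, 7/89=0.0787, 19/89=0.2135, 18/89=0.2022
Σpᵢ² = 0.4382² + 0.0674² + 0.0787² + 0.2135² + 0.2022² = 0.192019 + 0.004543 + 0.006194 + 0.045582 + 0.040885 = 0.289223
B = 1 / 0.289223 = 3.4575
Bₛ = (B − 1)/(n − 1) = (3.4575 − 1)/(5 − 1) = 2.4575/4 = 0.6144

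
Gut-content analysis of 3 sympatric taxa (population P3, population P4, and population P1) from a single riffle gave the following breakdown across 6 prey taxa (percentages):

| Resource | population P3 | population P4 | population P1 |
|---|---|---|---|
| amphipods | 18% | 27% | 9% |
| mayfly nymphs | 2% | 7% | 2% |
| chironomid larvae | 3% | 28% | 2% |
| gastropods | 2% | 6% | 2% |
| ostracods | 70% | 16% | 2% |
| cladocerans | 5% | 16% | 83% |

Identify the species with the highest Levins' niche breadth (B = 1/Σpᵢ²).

population P4

Convert percentages to proportions (divide by 100).
Σp_P3ᵢ² = 0.18² + 0.02² + 0.03² + 0.02² + 0.70² + 0.05² = 0.0324 + 0.0004 + 0.0009 + 0.0004 + 0.4900 + 0.0025 = 0.5266
B_P3 = 1 / 0.5266 = 1.8990
Σp_P4ᵢ² = 0.27² + 0.07² + 0.28² + 0.06² + 0.16² + 0.16² = 0.0729 + 0.0049 + 0.0784 + 0.0036 + 0.0256 + 0.0256 = 0.2110
B_P4 = 1 / 0.2110 = 4.7393
Σp_P1ᵢ² = 0.09² + 0.02² + 0.02² + 0.02² + 0.02² + 0.83² = 0.0081 + 0.0004 + 0.0004 + 0.0004 + 0.0004 + 0.6889 = 0.6986
B_P1 = 1 / 0.6986 = 1.4314
Highest B → broadest niche (most generalist): population P4 (B = 4.74).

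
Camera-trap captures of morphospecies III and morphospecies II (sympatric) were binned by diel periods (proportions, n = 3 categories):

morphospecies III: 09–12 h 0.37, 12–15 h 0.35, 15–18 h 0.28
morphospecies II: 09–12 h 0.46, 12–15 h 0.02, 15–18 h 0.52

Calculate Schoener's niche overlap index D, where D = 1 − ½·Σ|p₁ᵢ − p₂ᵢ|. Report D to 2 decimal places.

0.67

Σ|p₁ᵢ − p₂ᵢ| = 0.09 + 0.33 + 0.24 = 0.66
D = 1 − ½ × 0.66 = 1 − 0.330 = 0.6700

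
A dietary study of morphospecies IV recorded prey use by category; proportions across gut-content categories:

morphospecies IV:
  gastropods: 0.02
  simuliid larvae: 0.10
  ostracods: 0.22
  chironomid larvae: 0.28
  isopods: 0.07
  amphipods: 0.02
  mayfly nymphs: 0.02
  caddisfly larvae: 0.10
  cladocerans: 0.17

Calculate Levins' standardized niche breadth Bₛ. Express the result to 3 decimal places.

Σpᵢ² = 0.02² + 0.10² + 0.22² + 0.28² + 0.07² + 0.02² + 0.02² + 0.10² + 0.17² = 0.0004 + 0.0100 + 0.0484 + 0.0784 + 0.0049 + 0.0004 + 0.0004 + 0.0100 + 0.0289 = 0.1818
B = 1 / 0.1818 = 5.50055
Bₛ = (B − 1)/(n − 1) = (5.50055 − 1)/(9 − 1) = 4.50055/8 = 0.56257

0.563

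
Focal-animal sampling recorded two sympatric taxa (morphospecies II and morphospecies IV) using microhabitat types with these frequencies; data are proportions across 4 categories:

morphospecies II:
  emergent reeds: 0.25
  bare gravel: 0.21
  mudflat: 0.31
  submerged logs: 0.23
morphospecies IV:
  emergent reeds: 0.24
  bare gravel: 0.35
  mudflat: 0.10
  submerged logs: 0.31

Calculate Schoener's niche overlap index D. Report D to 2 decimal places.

0.78

Σ|p₁ᵢ − p₂ᵢ| = 0.01 + 0.14 + 0.21 + 0.08 = 0.44
D = 1 − ½ × 0.44 = 1 − 0.220 = 0.7800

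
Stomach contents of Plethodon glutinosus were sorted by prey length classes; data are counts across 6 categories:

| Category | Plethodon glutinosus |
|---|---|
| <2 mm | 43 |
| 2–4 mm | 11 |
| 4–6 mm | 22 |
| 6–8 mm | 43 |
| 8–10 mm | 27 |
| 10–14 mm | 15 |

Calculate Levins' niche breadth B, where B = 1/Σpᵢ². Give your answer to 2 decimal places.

Proportions for Plethodon glutinosus (n=161): 43/161=0.2671, 11/161=0.0683, 22/161=0.1366, 43/161=0.2671, 27/161=0.1677, 15/161=0.0932
Σpᵢ² = 0.2671² + 0.0683² + 0.1366² + 0.2671² + 0.1677² + 0.0932² = 0.071342 + 0.004665 + 0.018660 + 0.071342 + 0.028123 + 0.008686 = 0.202818
B = 1 / 0.202818 = 4.9305

4.93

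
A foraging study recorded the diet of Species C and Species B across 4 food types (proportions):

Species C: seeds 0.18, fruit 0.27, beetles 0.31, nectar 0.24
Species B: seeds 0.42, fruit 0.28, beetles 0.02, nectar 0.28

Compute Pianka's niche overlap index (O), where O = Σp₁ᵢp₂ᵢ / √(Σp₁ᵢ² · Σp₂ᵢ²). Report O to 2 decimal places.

0.76

Σ p₁ᵢp₂ᵢ = 0.0756 + 0.0756 + 0.0062 + 0.0672 = 0.2246
Σp_1ᵢ² = 0.18² + 0.27² + 0.31² + 0.24² = 0.0324 + 0.0729 + 0.0961 + 0.0576 = 0.2590
Σp_2ᵢ² = 0.42² + 0.28² + 0.02² + 0.28² = 0.1764 + 0.0784 + 0.0004 + 0.0784 = 0.3336
O = 0.2246 / √(0.2590 × 0.3336) = 0.2246 / 0.29394 = 0.7641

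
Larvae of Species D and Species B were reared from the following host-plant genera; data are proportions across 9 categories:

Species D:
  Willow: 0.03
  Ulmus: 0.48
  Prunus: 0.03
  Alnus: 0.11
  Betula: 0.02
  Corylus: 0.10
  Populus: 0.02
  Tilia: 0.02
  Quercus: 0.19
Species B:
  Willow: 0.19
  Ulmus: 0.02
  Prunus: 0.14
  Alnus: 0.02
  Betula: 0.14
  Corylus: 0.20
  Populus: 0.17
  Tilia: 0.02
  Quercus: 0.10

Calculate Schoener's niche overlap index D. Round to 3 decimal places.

0.360

Σ|p₁ᵢ − p₂ᵢ| = 0.16 + 0.46 + 0.11 + 0.09 + 0.12 + 0.10 + 0.15 + 0.00 + 0.09 = 1.28
D = 1 − ½ × 1.28 = 1 − 0.640 = 0.36000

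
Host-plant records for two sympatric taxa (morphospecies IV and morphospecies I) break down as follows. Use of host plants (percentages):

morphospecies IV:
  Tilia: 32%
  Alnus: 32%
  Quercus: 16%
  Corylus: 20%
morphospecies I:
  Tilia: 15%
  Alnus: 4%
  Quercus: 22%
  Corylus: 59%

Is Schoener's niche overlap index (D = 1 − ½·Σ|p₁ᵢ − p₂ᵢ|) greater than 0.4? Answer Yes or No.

Yes

Convert percentages to proportions (divide by 100).
Σ|p₁ᵢ − p₂ᵢ| = 0.17 + 0.28 + 0.06 + 0.39 = 0.90
D = 1 − ½ × 0.90 = 1 − 0.450 = 0.5500
D = 0.5500 > 0.4 → Yes.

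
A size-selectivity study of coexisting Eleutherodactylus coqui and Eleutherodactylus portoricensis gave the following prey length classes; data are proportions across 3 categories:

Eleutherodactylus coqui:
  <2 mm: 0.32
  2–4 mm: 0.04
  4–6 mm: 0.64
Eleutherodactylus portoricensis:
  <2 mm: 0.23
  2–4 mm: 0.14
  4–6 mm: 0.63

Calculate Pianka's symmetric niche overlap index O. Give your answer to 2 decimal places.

0.98

Σ p₁ᵢp₂ᵢ = 0.0736 + 0.0056 + 0.4032 = 0.4824
Σp_1ᵢ² = 0.32² + 0.04² + 0.64² = 0.1024 + 0.0016 + 0.4096 = 0.5136
Σp_2ᵢ² = 0.23² + 0.14² + 0.63² = 0.0529 + 0.0196 + 0.3969 = 0.4694
O = 0.4824 / √(0.5136 × 0.4694) = 0.4824 / 0.49100 = 0.9825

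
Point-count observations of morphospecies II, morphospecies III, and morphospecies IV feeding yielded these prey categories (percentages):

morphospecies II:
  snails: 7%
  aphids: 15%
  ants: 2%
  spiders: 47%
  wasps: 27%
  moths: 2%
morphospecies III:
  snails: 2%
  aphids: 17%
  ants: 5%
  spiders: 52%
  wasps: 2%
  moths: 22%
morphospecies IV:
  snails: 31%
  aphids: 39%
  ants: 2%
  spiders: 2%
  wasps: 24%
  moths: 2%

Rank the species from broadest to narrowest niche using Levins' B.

Convert percentages to proportions (divide by 100).
Σp_IIᵢ² = 0.07² + 0.15² + 0.02² + 0.47² + 0.27² + 0.02² = 0.0049 + 0.0225 + 0.0004 + 0.2209 + 0.0729 + 0.0004 = 0.3220
B_II = 1 / 0.3220 = 3.1056
Σp_IIIᵢ² = 0.02² + 0.17² + 0.05² + 0.52² + 0.02² + 0.22² = 0.0004 + 0.0289 + 0.0025 + 0.2704 + 0.0004 + 0.0484 = 0.3510
B_III = 1 / 0.3510 = 2.8490
Σp_IVᵢ² = 0.31² + 0.39² + 0.02² + 0.02² + 0.24² + 0.02² = 0.0961 + 0.1521 + 0.0004 + 0.0004 + 0.0576 + 0.0004 = 0.3070
B_IV = 1 / 0.3070 = 3.2573
Ranking by B (broadest → narrowest): morphospecies IV (3.26) > morphospecies II (3.11) > morphospecies III (2.85)

morphospecies IV > morphospecies II > morphospecies III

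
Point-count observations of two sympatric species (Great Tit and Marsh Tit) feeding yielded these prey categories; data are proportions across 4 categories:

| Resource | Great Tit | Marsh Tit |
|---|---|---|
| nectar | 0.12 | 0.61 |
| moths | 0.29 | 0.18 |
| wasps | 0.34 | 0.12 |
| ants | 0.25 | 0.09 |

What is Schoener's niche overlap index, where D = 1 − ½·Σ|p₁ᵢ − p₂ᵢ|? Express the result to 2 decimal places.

Σ|p₁ᵢ − p₂ᵢ| = 0.49 + 0.11 + 0.22 + 0.16 = 0.98
D = 1 − ½ × 0.98 = 1 − 0.490 = 0.5100

0.51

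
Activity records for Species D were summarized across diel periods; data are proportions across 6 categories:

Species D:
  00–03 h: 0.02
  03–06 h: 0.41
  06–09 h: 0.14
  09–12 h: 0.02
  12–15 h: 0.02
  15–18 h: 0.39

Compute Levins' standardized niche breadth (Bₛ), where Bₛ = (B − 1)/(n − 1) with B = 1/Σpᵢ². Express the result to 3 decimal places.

0.387

Σpᵢ² = 0.02² + 0.41² + 0.14² + 0.02² + 0.02² + 0.39² = 0.0004 + 0.1681 + 0.0196 + 0.0004 + 0.0004 + 0.1521 = 0.3410
B = 1 / 0.3410 = 2.93255
Bₛ = (B − 1)/(n − 1) = (2.93255 − 1)/(6 − 1) = 1.93255/5 = 0.38651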